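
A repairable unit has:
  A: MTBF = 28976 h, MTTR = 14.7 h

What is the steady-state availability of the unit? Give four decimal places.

0.9995

A(A) = MTBF/(MTBF+MTTR) = 28976/(28976+14.7) = 0.9995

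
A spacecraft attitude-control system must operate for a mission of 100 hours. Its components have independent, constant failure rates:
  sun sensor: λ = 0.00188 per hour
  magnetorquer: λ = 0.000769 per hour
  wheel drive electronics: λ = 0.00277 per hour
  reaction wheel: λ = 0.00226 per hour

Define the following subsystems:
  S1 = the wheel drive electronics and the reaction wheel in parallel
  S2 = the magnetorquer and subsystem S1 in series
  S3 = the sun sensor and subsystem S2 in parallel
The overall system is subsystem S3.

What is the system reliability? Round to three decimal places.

0.980

R(sun sensor) = exp(−0.00188 × 100) = 0.82861
R(magnetorquer) = exp(−0.000769 × 100) = 0.92598
R(wheel drive electronics) = exp(−0.00277 × 100) = 0.75805
R(reaction wheel) = exp(−0.00226 × 100) = 0.79772
Parallel (wheel drive electronics and reaction wheel): 1 − (1 − 0.75805)(1 − 0.79772) = 0.95106
Series (magnetorquer and [0.95106]): 0.92598 × 0.95106 = 0.88066
Parallel (sun sensor and [0.88066]): 1 − (1 − 0.82861)(1 − 0.88066) = 0.980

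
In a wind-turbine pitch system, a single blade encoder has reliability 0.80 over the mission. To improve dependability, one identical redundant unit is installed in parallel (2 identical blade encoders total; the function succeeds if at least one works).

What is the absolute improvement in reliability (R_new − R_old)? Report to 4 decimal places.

0.1600

R_before = 0.80
R_after = 1 − (1 − 0.80)^2 = 0.9600
ΔR = 0.9600 − 0.80 = 0.1600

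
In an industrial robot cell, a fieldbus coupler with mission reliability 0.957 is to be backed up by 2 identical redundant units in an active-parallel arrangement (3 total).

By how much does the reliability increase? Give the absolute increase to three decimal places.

R_before = 0.957
R_after = 1 − (1 − 0.957)^3 = 1.000
ΔR = 1.000 − 0.957 = 0.043

0.043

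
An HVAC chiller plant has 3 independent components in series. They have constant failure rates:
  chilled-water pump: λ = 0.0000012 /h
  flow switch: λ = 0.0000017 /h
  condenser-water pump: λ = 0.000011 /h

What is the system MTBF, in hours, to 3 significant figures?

Series of exponential components: λ_sys = Σ λ_i
λ_sys = 0.0000012 + 0.0000017 + 0.000011 = 1.3900e-05 /h
MTBF = 1 / λ_sys = 71900 h

71900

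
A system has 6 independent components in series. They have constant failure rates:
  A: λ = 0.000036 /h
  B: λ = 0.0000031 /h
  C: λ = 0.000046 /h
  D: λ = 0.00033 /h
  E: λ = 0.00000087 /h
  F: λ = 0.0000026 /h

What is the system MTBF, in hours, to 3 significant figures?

2390

Series of exponential components: λ_sys = Σ λ_i
λ_sys = 0.000036 + 0.0000031 + 0.000046 + 0.00033 + 0.00000087 + 0.0000026 = 4.1857e-04 /h
MTBF = 1 / λ_sys = 2390 h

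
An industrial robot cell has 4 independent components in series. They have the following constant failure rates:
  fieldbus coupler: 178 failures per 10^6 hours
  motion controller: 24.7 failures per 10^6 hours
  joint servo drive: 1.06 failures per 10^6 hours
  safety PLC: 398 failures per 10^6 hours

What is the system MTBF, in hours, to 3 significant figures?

1660

Series of exponential components: λ_sys = Σ λ_i
λ_sys = 0.000178 + 0.0000247 + 0.00000106 + 0.000398 = 6.0176e-04 /h
MTBF = 1 / λ_sys = 1660 h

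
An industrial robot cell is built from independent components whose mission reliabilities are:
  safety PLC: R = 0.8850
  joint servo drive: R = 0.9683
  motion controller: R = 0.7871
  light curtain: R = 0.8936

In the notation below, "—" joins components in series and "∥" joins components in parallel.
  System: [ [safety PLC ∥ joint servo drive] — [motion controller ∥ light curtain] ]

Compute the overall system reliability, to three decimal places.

0.974

Parallel (safety PLC and joint servo drive): 1 − (1 − 0.88500)(1 − 0.96830) = 0.99635
Parallel (motion controller and light curtain): 1 − (1 − 0.78710)(1 − 0.89360) = 0.97735
Series ([0.99635] and [0.97735]): 0.99635 × 0.97735 = 0.974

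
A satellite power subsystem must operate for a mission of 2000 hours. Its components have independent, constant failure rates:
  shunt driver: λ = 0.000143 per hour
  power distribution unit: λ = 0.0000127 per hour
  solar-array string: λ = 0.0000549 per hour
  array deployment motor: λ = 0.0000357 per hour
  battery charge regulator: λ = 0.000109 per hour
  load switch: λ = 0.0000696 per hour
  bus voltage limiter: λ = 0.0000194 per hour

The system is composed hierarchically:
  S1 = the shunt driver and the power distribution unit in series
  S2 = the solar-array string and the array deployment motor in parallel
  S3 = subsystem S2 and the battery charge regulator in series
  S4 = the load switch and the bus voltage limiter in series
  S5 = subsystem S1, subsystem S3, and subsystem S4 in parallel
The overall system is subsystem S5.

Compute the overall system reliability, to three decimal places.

0.991

R(shunt driver) = exp(−0.000143 × 2000) = 0.75126
R(power distribution unit) = exp(−0.0000127 × 2000) = 0.97492
R(solar-array string) = exp(−0.0000549 × 2000) = 0.89601
R(array deployment motor) = exp(−0.0000357 × 2000) = 0.93109
R(battery charge regulator) = exp(−0.000109 × 2000) = 0.80413
R(load switch) = exp(−0.0000696 × 2000) = 0.87005
R(bus voltage limiter) = exp(−0.0000194 × 2000) = 0.96194
Series (shunt driver and power distribution unit): 0.75126 × 0.97492 = 0.73242
Parallel (solar-array string and array deployment motor): 1 − (1 − 0.89601)(1 − 0.93109) = 0.99283
Series ([0.99283] and battery charge regulator): 0.99283 × 0.80413 = 0.79836
Series (load switch and bus voltage limiter): 0.87005 × 0.96194 = 0.83694
Parallel ([0.73242], [0.79836], and [0.83694]): 1 − (1 − 0.73242)(1 − 0.79836)(1 − 0.83694) = 0.991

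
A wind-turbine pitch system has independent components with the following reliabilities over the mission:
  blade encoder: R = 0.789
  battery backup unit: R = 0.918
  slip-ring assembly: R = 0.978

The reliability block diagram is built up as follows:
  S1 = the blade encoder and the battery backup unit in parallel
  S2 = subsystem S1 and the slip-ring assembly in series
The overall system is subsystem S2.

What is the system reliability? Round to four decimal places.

Parallel (blade encoder and battery backup unit): 1 − (1 − 0.789000)(1 − 0.918000) = 0.982698
Series ([0.982698] and slip-ring assembly): 0.982698 × 0.978000 = 0.9611

0.9611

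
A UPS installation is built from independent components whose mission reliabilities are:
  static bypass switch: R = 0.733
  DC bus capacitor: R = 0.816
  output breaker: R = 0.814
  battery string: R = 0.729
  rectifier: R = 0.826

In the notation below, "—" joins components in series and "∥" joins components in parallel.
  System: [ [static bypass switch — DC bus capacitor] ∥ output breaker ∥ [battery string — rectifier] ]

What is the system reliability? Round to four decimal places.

Series (static bypass switch and DC bus capacitor): 0.733000 × 0.816000 = 0.598128
Series (battery string and rectifier): 0.729000 × 0.826000 = 0.602154
Parallel ([0.598128], output breaker, and [0.602154]): 1 − (1 − 0.598128)(1 − 0.814000)(1 − 0.602154) = 0.9703

0.9703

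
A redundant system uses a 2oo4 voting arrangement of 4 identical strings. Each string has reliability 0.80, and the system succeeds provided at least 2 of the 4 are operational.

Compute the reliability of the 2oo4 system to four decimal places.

0.9728

R = Σ_{i=2}^{4} C(4,i) p^i (1−p)^{4−i} with p = 0.80
C(4,2)·0.80^2·0.20^2 = 0.153600
C(4,3)·0.80^3·0.20^1 = 0.409600
C(4,4)·0.80^4·0.20^0 = 0.409600
Sum = 0.9728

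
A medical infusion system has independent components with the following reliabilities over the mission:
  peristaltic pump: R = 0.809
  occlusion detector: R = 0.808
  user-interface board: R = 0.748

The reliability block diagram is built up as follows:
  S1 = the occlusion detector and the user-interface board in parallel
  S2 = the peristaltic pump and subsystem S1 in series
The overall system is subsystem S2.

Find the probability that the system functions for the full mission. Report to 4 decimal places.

Parallel (occlusion detector and user-interface board): 1 − (1 − 0.808000)(1 − 0.748000) = 0.951616
Series (peristaltic pump and [0.951616]): 0.809000 × 0.951616 = 0.7699

0.7699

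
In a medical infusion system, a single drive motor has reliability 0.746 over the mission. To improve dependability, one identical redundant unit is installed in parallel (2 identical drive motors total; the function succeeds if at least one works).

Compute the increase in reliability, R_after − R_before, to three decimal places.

0.189

R_before = 0.746
R_after = 1 − (1 − 0.746)^2 = 0.935
ΔR = 0.935 − 0.746 = 0.189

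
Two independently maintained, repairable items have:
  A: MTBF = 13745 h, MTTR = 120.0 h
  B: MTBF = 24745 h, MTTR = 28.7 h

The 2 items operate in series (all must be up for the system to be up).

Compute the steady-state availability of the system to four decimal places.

A(A) = MTBF/(MTBF+MTTR) = 13745/(13745+120.0) = 0.991345
A(B) = MTBF/(MTBF+MTTR) = 24745/(24745+28.7) = 0.998842
Series availability: 0.991345 × 0.998842 = 0.9902

0.9902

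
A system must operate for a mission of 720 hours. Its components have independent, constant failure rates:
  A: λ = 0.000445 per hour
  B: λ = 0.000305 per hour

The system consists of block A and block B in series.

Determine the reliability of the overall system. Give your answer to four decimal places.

0.5827

R(A) = exp(−0.000445 × 720) = 0.725859
R(B) = exp(−0.000305 × 720) = 0.802840
Series (A and B): 0.725859 × 0.802840 = 0.5827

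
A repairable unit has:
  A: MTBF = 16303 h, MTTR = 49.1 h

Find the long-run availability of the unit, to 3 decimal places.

0.997

A(A) = MTBF/(MTBF+MTTR) = 16303/(16303+49.1) = 0.997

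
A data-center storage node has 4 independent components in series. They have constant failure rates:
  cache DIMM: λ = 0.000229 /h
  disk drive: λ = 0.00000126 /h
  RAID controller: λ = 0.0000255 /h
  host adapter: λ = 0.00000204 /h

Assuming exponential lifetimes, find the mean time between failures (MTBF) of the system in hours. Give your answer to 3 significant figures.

Series of exponential components: λ_sys = Σ λ_i
λ_sys = 0.000229 + 0.00000126 + 0.0000255 + 0.00000204 = 2.5780e-04 /h
MTBF = 1 / λ_sys = 3880 h

3880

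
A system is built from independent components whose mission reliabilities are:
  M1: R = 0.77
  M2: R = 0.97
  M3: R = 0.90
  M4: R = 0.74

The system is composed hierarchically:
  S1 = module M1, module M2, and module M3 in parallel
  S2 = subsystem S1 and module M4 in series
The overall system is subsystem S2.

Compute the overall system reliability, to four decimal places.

Parallel (M1, M2, and M3): 1 − (1 − 0.770000)(1 − 0.970000)(1 − 0.900000) = 0.999310
Series ([0.999310] and M4): 0.999310 × 0.740000 = 0.7395

0.7395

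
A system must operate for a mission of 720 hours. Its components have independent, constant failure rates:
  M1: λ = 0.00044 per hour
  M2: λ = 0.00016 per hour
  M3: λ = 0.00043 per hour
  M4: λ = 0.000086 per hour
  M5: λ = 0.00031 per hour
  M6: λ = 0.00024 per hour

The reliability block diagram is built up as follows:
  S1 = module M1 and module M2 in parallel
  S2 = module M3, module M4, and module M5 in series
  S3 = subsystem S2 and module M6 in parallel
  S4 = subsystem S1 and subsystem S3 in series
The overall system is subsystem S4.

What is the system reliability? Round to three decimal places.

0.901

R(M1) = exp(−0.00044 × 720) = 0.72848
R(M2) = exp(−0.00016 × 720) = 0.89119
R(M3) = exp(−0.00043 × 720) = 0.73374
R(M4) = exp(−0.000086 × 720) = 0.93996
R(M5) = exp(−0.00031 × 720) = 0.79995
R(M6) = exp(−0.00024 × 720) = 0.84131
Parallel (M1 and M2): 1 − (1 − 0.72848)(1 − 0.89119) = 0.97046
Series (M3, M4, and M5): 0.73374 × 0.93996 × 0.79995 = 0.55171
Parallel ([0.55171] and M6): 1 − (1 − 0.55171)(1 − 0.84131) = 0.92886
Series ([0.97046] and [0.92886]): 0.97046 × 0.92886 = 0.901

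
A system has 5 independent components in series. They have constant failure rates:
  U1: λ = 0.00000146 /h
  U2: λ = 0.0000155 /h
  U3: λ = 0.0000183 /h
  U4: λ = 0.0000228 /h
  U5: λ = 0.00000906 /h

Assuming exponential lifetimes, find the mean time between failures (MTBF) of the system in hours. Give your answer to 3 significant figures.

14900

Series of exponential components: λ_sys = Σ λ_i
λ_sys = 0.00000146 + 0.0000155 + 0.0000183 + 0.0000228 + 0.00000906 = 6.7120e-05 /h
MTBF = 1 / λ_sys = 14900 h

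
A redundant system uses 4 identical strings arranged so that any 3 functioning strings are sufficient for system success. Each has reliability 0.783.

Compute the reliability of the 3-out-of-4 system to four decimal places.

0.7926

R = Σ_{i=3}^{4} C(4,i) p^i (1−p)^{4−i} with p = 0.783
C(4,3)·0.783^3·0.217^1 = 0.416682
C(4,4)·0.783^4·0.217^0 = 0.375878
Sum = 0.7926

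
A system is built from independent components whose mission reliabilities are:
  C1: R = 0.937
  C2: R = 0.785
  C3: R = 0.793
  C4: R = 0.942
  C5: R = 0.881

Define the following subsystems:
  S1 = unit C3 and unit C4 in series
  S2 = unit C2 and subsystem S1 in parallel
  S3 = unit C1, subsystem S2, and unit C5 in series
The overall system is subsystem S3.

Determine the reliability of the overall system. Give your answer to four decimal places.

0.7806

Series (C3 and C4): 0.793000 × 0.942000 = 0.747006
Parallel (C2 and [0.747006]): 1 − (1 − 0.785000)(1 − 0.747006) = 0.945606
Series (C1, [0.945606], and C5): 0.937000 × 0.945606 × 0.881000 = 0.7806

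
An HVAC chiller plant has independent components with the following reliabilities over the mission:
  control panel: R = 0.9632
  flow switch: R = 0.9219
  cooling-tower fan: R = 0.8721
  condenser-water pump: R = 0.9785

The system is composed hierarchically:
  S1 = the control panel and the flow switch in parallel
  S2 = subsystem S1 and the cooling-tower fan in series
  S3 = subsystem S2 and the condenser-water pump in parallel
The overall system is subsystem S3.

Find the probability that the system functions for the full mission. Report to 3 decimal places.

Parallel (control panel and flow switch): 1 − (1 − 0.96320)(1 − 0.92190) = 0.99713
Series ([0.99713] and cooling-tower fan): 0.99713 × 0.87210 = 0.86960
Parallel ([0.86960] and condenser-water pump): 1 − (1 − 0.86960)(1 − 0.97850) = 0.997

0.997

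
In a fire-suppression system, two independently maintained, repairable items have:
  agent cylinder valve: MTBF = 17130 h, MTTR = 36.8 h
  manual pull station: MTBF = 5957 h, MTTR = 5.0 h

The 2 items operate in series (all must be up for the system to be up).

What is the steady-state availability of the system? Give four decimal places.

A(agent cylinder valve) = MTBF/(MTBF+MTTR) = 17130/(17130+36.8) = 0.997856
A(manual pull station) = MTBF/(MTBF+MTTR) = 5957/(5957+5.0) = 0.999161
Series availability: 0.997856 × 0.999161 = 0.9970

0.9970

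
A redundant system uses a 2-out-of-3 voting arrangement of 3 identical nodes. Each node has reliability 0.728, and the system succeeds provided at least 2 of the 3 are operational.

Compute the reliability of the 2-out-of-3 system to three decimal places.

0.818

R = Σ_{i=2}^{3} C(3,i) p^i (1−p)^{3−i} with p = 0.728
C(3,2)·0.728^2·0.272^1 = 0.43247
C(3,3)·0.728^3·0.272^0 = 0.38583
Sum = 0.818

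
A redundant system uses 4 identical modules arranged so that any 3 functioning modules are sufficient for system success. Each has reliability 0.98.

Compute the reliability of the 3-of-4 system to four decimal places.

0.9977

R = Σ_{i=3}^{4} C(4,i) p^i (1−p)^{4−i} with p = 0.98
C(4,3)·0.98^3·0.02^1 = 0.075295
C(4,4)·0.98^4·0.02^0 = 0.922368
Sum = 0.9977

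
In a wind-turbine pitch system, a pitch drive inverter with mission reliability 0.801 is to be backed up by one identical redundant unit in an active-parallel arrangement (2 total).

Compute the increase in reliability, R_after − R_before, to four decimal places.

R_before = 0.801
R_after = 1 − (1 − 0.801)^2 = 0.9604
ΔR = 0.9604 − 0.801 = 0.1594

0.1594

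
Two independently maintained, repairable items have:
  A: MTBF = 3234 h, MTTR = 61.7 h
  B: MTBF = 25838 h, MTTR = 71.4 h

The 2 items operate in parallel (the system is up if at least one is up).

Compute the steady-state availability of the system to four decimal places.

A(A) = MTBF/(MTBF+MTTR) = 3234/(3234+61.7) = 0.981279
A(B) = MTBF/(MTBF+MTTR) = 25838/(25838+71.4) = 0.997244
Parallel availability: 1 − (1 − 0.981279)(1 − 0.997244) = 0.9999

0.9999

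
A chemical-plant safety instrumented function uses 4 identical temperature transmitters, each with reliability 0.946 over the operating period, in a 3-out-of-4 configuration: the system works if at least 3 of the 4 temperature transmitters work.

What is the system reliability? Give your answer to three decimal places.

R = Σ_{i=3}^{4} C(4,i) p^i (1−p)^{4−i} with p = 0.946
C(4,3)·0.946^3·0.054^1 = 0.18286
C(4,4)·0.946^4·0.054^0 = 0.80087
Sum = 0.984

0.984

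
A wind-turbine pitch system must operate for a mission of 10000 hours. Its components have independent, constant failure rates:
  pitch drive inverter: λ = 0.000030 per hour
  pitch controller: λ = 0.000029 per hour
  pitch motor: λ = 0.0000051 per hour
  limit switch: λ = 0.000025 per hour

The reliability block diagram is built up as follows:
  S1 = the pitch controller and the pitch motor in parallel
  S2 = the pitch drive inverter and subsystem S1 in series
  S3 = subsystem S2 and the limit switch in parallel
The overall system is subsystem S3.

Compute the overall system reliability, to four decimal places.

0.9406

R(pitch drive inverter) = exp(−0.000030 × 10000) = 0.740818
R(pitch controller) = exp(−0.000029 × 10000) = 0.748264
R(pitch motor) = exp(−0.0000051 × 10000) = 0.950279
R(limit switch) = exp(−0.000025 × 10000) = 0.778801
Parallel (pitch controller and pitch motor): 1 − (1 − 0.748264)(1 − 0.950279) = 0.987483
Series (pitch drive inverter and [0.987483]): 0.740818 × 0.987483 = 0.731545
Parallel ([0.731545] and limit switch): 1 − (1 − 0.731545)(1 − 0.778801) = 0.9406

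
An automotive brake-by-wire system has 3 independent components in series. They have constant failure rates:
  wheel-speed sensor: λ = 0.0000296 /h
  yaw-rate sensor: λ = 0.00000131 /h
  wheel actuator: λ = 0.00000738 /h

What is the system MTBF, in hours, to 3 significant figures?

26100

Series of exponential components: λ_sys = Σ λ_i
λ_sys = 0.0000296 + 0.00000131 + 0.00000738 = 3.8290e-05 /h
MTBF = 1 / λ_sys = 26100 h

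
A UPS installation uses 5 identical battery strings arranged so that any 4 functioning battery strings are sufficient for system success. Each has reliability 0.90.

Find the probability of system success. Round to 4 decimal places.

0.9185

R = Σ_{i=4}^{5} C(5,i) p^i (1−p)^{5−i} with p = 0.90
C(5,4)·0.90^4·0.10^1 = 0.328050
C(5,5)·0.90^5·0.10^0 = 0.590490
Sum = 0.9185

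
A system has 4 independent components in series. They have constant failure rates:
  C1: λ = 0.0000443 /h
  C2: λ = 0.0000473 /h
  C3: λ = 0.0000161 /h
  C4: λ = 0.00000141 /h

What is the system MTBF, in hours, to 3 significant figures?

9170

Series of exponential components: λ_sys = Σ λ_i
λ_sys = 0.0000443 + 0.0000473 + 0.0000161 + 0.00000141 = 1.0911e-04 /h
MTBF = 1 / λ_sys = 9170 h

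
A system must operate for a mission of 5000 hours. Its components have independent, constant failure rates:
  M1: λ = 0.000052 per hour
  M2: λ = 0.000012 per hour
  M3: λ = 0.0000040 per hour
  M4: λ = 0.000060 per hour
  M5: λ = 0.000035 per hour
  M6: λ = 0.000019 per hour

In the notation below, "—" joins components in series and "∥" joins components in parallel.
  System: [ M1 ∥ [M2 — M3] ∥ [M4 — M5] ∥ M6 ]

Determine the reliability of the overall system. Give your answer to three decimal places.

0.999

R(M1) = exp(−0.000052 × 5000) = 0.77105
R(M2) = exp(−0.000012 × 5000) = 0.94176
R(M3) = exp(−0.0000040 × 5000) = 0.98020
R(M4) = exp(−0.000060 × 5000) = 0.74082
R(M5) = exp(−0.000035 × 5000) = 0.83946
R(M6) = exp(−0.000019 × 5000) = 0.90937
Series (M2 and M3): 0.94176 × 0.98020 = 0.92311
Series (M4 and M5): 0.74082 × 0.83946 = 0.62189
Parallel (M1, [0.92311], [0.62189], and M6): 1 − (1 − 0.77105)(1 − 0.92311)(1 − 0.62189)(1 − 0.90937) = 0.999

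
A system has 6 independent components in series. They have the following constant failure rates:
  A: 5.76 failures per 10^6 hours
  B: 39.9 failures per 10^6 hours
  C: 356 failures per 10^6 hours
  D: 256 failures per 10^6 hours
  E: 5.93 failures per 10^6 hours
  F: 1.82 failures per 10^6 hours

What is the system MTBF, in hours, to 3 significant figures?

Series of exponential components: λ_sys = Σ λ_i
λ_sys = 0.00000576 + 0.0000399 + 0.000356 + 0.000256 + 0.00000593 + 0.00000182 = 6.6541e-04 /h
MTBF = 1 / λ_sys = 1500 h

1500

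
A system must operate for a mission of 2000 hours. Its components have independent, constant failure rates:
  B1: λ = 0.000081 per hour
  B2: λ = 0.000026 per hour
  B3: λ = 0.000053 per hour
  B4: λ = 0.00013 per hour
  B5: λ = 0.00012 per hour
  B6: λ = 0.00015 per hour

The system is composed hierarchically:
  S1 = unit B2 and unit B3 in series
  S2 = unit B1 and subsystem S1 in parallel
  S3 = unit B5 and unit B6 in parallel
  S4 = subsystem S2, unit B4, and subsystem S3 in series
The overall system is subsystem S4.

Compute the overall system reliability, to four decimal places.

R(B1) = exp(−0.000081 × 2000) = 0.850441
R(B2) = exp(−0.000026 × 2000) = 0.949329
R(B3) = exp(−0.000053 × 2000) = 0.899425
R(B4) = exp(−0.00013 × 2000) = 0.771052
R(B5) = exp(−0.00012 × 2000) = 0.786628
R(B6) = exp(−0.00015 × 2000) = 0.740818
Series (B2 and B3): 0.949329 × 0.899425 = 0.853850
Parallel (B1 and [0.853850]): 1 − (1 − 0.850441)(1 − 0.853850) = 0.978142
Parallel (B5 and B6): 1 − (1 − 0.786628)(1 − 0.740818) = 0.944698
Series ([0.978142], B4, and [0.944698]): 0.978142 × 0.771052 × 0.944698 = 0.7125

0.7125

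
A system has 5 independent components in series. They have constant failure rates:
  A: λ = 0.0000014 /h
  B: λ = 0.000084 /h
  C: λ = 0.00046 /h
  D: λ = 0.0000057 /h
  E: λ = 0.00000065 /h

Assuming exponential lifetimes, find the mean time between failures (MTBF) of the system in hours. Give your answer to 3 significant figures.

Series of exponential components: λ_sys = Σ λ_i
λ_sys = 0.0000014 + 0.000084 + 0.00046 + 0.0000057 + 0.00000065 = 5.5175e-04 /h
MTBF = 1 / λ_sys = 1810 h

1810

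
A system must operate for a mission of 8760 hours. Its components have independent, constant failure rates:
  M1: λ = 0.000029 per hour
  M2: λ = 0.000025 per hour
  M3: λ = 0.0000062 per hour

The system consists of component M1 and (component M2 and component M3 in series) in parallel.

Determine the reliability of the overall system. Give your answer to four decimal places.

0.9464

R(M1) = exp(−0.000029 × 8760) = 0.775661
R(M2) = exp(−0.000025 × 8760) = 0.803322
R(M3) = exp(−0.0000062 × 8760) = 0.947137
Series (M2 and M3): 0.803322 × 0.947137 = 0.760856
Parallel (M1 and [0.760856]): 1 − (1 − 0.775661)(1 − 0.760856) = 0.9464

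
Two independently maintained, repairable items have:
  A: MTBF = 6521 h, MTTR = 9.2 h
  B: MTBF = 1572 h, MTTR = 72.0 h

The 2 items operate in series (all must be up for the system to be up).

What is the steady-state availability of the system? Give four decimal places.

0.9549

A(A) = MTBF/(MTBF+MTTR) = 6521/(6521+9.2) = 0.998591
A(B) = MTBF/(MTBF+MTTR) = 1572/(1572+72.0) = 0.956204
Series availability: 0.998591 × 0.956204 = 0.9549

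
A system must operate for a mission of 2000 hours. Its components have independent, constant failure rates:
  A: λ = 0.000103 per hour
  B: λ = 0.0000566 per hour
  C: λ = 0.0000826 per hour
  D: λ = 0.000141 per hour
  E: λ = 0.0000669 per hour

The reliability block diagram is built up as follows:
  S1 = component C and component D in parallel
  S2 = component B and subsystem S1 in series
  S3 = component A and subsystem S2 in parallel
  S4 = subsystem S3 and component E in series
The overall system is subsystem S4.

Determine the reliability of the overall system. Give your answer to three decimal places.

0.852

R(A) = exp(−0.000103 × 2000) = 0.81383
R(B) = exp(−0.0000566 × 2000) = 0.89297
R(C) = exp(−0.0000826 × 2000) = 0.84772
R(D) = exp(−0.000141 × 2000) = 0.75427
R(E) = exp(−0.0000669 × 2000) = 0.87477
Parallel (C and D): 1 − (1 − 0.84772)(1 − 0.75427) = 0.96258
Series (B and [0.96258]): 0.89297 × 0.96258 = 0.85956
Parallel (A and [0.85956]): 1 − (1 − 0.81383)(1 − 0.85956) = 0.97385
Series ([0.97385] and E): 0.97385 × 0.87477 = 0.852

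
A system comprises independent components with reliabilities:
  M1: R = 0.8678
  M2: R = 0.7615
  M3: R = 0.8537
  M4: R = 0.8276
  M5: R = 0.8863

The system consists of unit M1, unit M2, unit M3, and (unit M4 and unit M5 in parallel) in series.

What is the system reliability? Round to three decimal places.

0.553

Parallel (M4 and M5): 1 − (1 − 0.82760)(1 − 0.88630) = 0.98040
Series (M1, M2, M3, and [0.98040]): 0.86780 × 0.76150 × 0.85370 × 0.98040 = 0.553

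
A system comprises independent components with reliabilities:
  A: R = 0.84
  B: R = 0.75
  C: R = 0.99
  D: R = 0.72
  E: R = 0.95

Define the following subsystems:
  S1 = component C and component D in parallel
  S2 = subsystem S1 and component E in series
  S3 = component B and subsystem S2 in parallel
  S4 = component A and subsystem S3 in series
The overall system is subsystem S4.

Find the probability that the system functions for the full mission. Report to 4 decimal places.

Parallel (C and D): 1 − (1 − 0.990000)(1 − 0.720000) = 0.997200
Series ([0.997200] and E): 0.997200 × 0.950000 = 0.947340
Parallel (B and [0.947340]): 1 − (1 − 0.750000)(1 − 0.947340) = 0.986835
Series (A and [0.986835]): 0.840000 × 0.986835 = 0.8289

0.8289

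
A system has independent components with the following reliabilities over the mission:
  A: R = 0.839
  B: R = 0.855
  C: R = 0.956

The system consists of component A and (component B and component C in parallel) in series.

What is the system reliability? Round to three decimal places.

0.834

Parallel (B and C): 1 − (1 − 0.85500)(1 − 0.95600) = 0.99362
Series (A and [0.99362]): 0.83900 × 0.99362 = 0.834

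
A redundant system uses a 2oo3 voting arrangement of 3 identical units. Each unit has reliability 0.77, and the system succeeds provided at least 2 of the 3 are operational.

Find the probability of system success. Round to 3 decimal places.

R = Σ_{i=2}^{3} C(3,i) p^i (1−p)^{3−i} with p = 0.77
C(3,2)·0.77^2·0.23^1 = 0.40910
C(3,3)·0.77^3·0.23^0 = 0.45653
Sum = 0.866

0.866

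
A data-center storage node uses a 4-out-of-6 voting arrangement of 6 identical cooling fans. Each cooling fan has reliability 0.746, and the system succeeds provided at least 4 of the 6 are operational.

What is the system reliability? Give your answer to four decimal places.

0.8242

R = Σ_{i=4}^{6} C(6,i) p^i (1−p)^{6−i} with p = 0.746
C(6,4)·0.746^4·0.254^2 = 0.299719
C(6,5)·0.746^5·0.254^1 = 0.352111
C(6,6)·0.746^6·0.254^0 = 0.172359
Sum = 0.8242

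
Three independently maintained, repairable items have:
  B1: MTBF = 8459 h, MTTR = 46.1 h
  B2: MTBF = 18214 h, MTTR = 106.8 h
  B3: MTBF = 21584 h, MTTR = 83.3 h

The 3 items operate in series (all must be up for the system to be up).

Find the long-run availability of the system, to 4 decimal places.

A(B1) = MTBF/(MTBF+MTTR) = 8459/(8459+46.1) = 0.994580
A(B2) = MTBF/(MTBF+MTTR) = 18214/(18214+106.8) = 0.994171
A(B3) = MTBF/(MTBF+MTTR) = 21584/(21584+83.3) = 0.996155
Series availability: 0.994580 × 0.994171 × 0.996155 = 0.9850

0.9850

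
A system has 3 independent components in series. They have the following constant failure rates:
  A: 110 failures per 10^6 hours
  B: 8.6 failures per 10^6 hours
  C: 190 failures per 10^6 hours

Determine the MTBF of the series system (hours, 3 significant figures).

Series of exponential components: λ_sys = Σ λ_i
λ_sys = 0.00011 + 0.0000086 + 0.00019 = 3.0860e-04 /h
MTBF = 1 / λ_sys = 3240 h

3240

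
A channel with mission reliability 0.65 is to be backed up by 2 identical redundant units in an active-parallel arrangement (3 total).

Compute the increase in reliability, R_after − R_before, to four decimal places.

R_before = 0.65
R_after = 1 − (1 − 0.65)^3 = 0.9571
ΔR = 0.9571 − 0.65 = 0.3071

0.3071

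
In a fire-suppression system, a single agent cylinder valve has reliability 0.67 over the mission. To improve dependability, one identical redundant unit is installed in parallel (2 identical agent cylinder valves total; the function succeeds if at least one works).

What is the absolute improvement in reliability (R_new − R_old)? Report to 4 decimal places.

0.2211

R_before = 0.67
R_after = 1 − (1 − 0.67)^2 = 0.8911
ΔR = 0.8911 − 0.67 = 0.2211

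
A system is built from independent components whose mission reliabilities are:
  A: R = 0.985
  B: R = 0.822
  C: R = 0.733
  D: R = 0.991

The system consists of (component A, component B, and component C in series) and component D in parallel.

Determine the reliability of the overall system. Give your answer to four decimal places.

Series (A, B, and C): 0.985000 × 0.822000 × 0.733000 = 0.593488
Parallel ([0.593488] and D): 1 − (1 − 0.593488)(1 − 0.991000) = 0.9963

0.9963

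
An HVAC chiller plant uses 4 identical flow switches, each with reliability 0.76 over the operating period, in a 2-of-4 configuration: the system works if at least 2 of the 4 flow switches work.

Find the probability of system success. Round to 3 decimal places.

R = Σ_{i=2}^{4} C(4,i) p^i (1−p)^{4−i} with p = 0.76
C(4,2)·0.76^2·0.24^2 = 0.19962
C(4,3)·0.76^3·0.24^1 = 0.42142
C(4,4)·0.76^4·0.24^0 = 0.33362
Sum = 0.955

0.955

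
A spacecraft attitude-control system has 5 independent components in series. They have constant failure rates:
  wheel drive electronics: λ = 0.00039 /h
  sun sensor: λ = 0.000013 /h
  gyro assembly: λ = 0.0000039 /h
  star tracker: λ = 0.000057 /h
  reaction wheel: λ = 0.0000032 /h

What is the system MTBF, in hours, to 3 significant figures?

Series of exponential components: λ_sys = Σ λ_i
λ_sys = 0.00039 + 0.000013 + 0.0000039 + 0.000057 + 0.0000032 = 4.6710e-04 /h
MTBF = 1 / λ_sys = 2140 h

2140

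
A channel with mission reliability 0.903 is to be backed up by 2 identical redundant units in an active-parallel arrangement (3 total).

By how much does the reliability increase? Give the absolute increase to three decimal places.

0.096

R_before = 0.903
R_after = 1 − (1 − 0.903)^3 = 0.999
ΔR = 0.999 − 0.903 = 0.096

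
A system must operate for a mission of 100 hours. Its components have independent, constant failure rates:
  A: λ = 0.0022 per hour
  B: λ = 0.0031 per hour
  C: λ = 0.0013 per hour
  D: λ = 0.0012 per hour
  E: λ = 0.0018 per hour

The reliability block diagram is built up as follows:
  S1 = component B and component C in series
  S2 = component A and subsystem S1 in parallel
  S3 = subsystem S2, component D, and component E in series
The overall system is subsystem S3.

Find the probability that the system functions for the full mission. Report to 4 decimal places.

R(A) = exp(−0.0022 × 100) = 0.802519
R(B) = exp(−0.0031 × 100) = 0.733447
R(C) = exp(−0.0013 × 100) = 0.878095
R(D) = exp(−0.0012 × 100) = 0.886920
R(E) = exp(−0.0018 × 100) = 0.835270
Series (B and C): 0.733447 × 0.878095 = 0.644036
Parallel (A and [0.644036]): 1 − (1 − 0.802519)(1 − 0.644036) = 0.929704
Series ([0.929704], D, and E): 0.929704 × 0.886920 × 0.835270 = 0.6887

0.6887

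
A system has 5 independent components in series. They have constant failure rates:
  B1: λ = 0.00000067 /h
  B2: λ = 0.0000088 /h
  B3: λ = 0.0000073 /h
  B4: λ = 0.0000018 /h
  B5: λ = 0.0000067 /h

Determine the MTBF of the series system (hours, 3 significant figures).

39600

Series of exponential components: λ_sys = Σ λ_i
λ_sys = 0.00000067 + 0.0000088 + 0.0000073 + 0.0000018 + 0.0000067 = 2.5270e-05 /h
MTBF = 1 / λ_sys = 39600 h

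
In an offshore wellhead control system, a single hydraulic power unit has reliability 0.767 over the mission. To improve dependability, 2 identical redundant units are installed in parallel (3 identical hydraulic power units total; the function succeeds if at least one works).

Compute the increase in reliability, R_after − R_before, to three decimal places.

R_before = 0.767
R_after = 1 − (1 − 0.767)^3 = 0.987
ΔR = 0.987 − 0.767 = 0.220

0.220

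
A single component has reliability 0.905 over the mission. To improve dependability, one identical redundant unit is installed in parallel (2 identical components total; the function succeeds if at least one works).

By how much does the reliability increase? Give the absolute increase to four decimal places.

0.0860

R_before = 0.905
R_after = 1 − (1 − 0.905)^2 = 0.9910
ΔR = 0.9910 − 0.905 = 0.0860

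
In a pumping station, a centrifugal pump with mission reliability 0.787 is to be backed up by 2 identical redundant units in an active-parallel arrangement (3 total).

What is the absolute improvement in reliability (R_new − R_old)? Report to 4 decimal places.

R_before = 0.787
R_after = 1 − (1 − 0.787)^3 = 0.9903
ΔR = 0.9903 − 0.787 = 0.2033

0.2033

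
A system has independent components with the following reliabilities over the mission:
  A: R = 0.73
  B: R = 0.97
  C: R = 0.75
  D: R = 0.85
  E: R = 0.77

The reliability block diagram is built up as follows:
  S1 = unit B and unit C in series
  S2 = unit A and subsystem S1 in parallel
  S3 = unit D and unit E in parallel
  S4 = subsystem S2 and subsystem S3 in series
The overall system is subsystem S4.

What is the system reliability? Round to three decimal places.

0.894

Series (B and C): 0.97000 × 0.75000 = 0.72750
Parallel (A and [0.72750]): 1 − (1 − 0.73000)(1 − 0.72750) = 0.92643
Parallel (D and E): 1 − (1 − 0.85000)(1 − 0.77000) = 0.96550
Series ([0.92643] and [0.96550]): 0.92643 × 0.96550 = 0.894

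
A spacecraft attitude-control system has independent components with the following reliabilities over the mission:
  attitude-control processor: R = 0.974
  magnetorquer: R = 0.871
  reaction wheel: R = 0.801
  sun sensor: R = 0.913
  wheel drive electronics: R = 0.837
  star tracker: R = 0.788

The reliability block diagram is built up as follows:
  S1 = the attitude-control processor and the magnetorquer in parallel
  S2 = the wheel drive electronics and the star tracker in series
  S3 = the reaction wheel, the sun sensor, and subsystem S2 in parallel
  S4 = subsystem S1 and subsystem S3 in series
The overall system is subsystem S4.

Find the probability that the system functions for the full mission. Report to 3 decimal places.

0.991

Parallel (attitude-control processor and magnetorquer): 1 − (1 − 0.97400)(1 − 0.87100) = 0.99665
Series (wheel drive electronics and star tracker): 0.83700 × 0.78800 = 0.65956
Parallel (reaction wheel, sun sensor, and [0.65956]): 1 − (1 − 0.80100)(1 − 0.91300)(1 − 0.65956) = 0.99411
Series ([0.99665] and [0.99411]): 0.99665 × 0.99411 = 0.991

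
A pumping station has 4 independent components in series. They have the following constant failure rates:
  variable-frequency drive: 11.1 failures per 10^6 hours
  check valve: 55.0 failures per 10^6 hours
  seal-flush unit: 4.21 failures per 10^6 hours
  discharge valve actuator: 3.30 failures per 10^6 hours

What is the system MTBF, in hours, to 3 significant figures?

Series of exponential components: λ_sys = Σ λ_i
λ_sys = 0.0000111 + 0.0000550 + 0.00000421 + 0.00000330 = 7.3610e-05 /h
MTBF = 1 / λ_sys = 13600 h

13600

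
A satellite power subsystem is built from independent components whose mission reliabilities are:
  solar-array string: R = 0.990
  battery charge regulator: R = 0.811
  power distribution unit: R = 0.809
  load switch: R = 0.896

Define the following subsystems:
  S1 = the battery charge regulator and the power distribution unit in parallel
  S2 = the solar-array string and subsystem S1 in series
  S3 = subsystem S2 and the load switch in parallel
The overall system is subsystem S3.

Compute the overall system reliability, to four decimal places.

0.9952

Parallel (battery charge regulator and power distribution unit): 1 − (1 − 0.811000)(1 − 0.809000) = 0.963901
Series (solar-array string and [0.963901]): 0.990000 × 0.963901 = 0.954262
Parallel ([0.954262] and load switch): 1 − (1 − 0.954262)(1 − 0.896000) = 0.9952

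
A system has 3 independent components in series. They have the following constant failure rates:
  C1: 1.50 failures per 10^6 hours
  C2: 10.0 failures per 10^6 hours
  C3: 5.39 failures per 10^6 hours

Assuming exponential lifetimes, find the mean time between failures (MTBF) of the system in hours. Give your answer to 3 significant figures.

59200

Series of exponential components: λ_sys = Σ λ_i
λ_sys = 0.00000150 + 0.0000100 + 0.00000539 = 1.6890e-05 /h
MTBF = 1 / λ_sys = 59200 h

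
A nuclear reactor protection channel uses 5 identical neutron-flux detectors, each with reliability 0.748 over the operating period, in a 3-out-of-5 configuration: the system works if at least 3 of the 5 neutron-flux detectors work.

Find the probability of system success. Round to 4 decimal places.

0.8944

R = Σ_{i=3}^{5} C(5,i) p^i (1−p)^{5−i} with p = 0.748
C(5,3)·0.748^3·0.252^2 = 0.265770
C(5,4)·0.748^4·0.252^1 = 0.394436
C(5,5)·0.748^5·0.252^0 = 0.234157
Sum = 0.8944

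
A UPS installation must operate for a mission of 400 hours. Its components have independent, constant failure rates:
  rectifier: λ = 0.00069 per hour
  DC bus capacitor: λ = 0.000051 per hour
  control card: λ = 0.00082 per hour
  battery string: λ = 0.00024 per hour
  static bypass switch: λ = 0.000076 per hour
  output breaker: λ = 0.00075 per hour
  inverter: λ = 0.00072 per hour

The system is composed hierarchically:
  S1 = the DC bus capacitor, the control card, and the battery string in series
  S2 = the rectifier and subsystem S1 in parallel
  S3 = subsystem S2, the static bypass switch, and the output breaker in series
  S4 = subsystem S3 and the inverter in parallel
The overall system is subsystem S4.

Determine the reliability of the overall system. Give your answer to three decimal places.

R(rectifier) = exp(−0.00069 × 400) = 0.75881
R(DC bus capacitor) = exp(−0.000051 × 400) = 0.97981
R(control card) = exp(−0.00082 × 400) = 0.72036
R(battery string) = exp(−0.00024 × 400) = 0.90846
R(static bypass switch) = exp(−0.000076 × 400) = 0.97006
R(output breaker) = exp(−0.00075 × 400) = 0.74082
R(inverter) = exp(−0.00072 × 400) = 0.74976
Series (DC bus capacitor, control card, and battery string): 0.97981 × 0.72036 × 0.90846 = 0.64121
Parallel (rectifier and [0.64121]): 1 − (1 − 0.75881)(1 − 0.64121) = 0.91346
Series ([0.91346], static bypass switch, and output breaker): 0.91346 × 0.97006 × 0.74082 = 0.65645
Parallel ([0.65645] and inverter): 1 − (1 − 0.65645)(1 − 0.74976) = 0.914

0.914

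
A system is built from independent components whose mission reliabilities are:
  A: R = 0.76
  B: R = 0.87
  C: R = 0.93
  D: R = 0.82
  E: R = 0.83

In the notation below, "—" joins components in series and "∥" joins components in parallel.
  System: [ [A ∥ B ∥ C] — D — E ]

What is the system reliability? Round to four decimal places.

0.6791

Parallel (A, B, and C): 1 − (1 − 0.760000)(1 − 0.870000)(1 − 0.930000) = 0.997816
Series ([0.997816], D, and E): 0.997816 × 0.820000 × 0.830000 = 0.6791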